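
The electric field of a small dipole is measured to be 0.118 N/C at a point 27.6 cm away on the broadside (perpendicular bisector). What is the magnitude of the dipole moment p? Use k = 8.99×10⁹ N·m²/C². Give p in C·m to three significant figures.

p ≈ 2.76×10⁻¹³ C·m

In the equatorial plane E = kp/r³, so p = Er³/(k).
p = (0.118)·(0.276)³ / (8.99×10⁹) = 2.760×10⁻¹³ C·m.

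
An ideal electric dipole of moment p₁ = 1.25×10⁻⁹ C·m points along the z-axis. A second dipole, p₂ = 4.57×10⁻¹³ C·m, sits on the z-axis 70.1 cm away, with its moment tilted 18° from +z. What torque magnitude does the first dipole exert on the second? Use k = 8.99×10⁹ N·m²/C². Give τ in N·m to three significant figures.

τ ≈ 9.21×10⁻¹² N·m

The second dipole sits on the axis of the first, so the field there is axial: E₁ = 2kp₁/r³ along +z.
E₁ = 2(8.99×10⁹)(1.25×10⁻⁹)/(0.701)³ = 65.24 N/C.
Torque on the second dipole: τ = p₂ E₁ sinθ.
τ = (4.57×10⁻¹³)(65.24)·sin18° = 9.214×10⁻¹² N·m.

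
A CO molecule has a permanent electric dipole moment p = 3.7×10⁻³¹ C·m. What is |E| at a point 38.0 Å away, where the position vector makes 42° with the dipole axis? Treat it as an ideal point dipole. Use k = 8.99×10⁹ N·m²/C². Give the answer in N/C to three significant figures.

E ≈ 9.88×10⁴ N/C

At angle θ the dipole field magnitude is E = (kp/r³)·√(1 + 3cos²θ).
kp/r³ = (8.99×10⁹)(3.70×10⁻³¹) / (3.80×10⁻⁹)³ = 6.062×10⁴ N/C.
√(1 + 3cos²42°) = √(1 + 3·0.5523) = √2.6568 ≈ 1.6300.
E ≈ 6.062×10⁴ × 1.630 = 9.881×10⁴ N/C.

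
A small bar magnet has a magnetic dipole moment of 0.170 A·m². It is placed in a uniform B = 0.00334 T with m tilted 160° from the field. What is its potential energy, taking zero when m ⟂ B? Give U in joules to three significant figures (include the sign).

U = −m·B = −mB cosθ.
U = −(0.170)(0.00334)·cos160° = 5.336×10⁻⁴ J.

U ≈ 5.34×10⁻⁴ J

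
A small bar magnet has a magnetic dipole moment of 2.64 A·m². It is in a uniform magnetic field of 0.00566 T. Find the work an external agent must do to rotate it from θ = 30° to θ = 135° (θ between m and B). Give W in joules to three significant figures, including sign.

W ≈ 0.0235 J

W_ext = ΔU = −mB cosθ₂ + mB cosθ₁ = mB(cosθ₁ − cosθ₂).
W = (2.64)(0.00566)·(cos30° − cos135°) = (0.01494)·(+1.5731) = 0.02351 J.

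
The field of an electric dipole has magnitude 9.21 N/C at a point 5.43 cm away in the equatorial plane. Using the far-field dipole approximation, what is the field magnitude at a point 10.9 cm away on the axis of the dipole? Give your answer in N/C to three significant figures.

Dipole fields scale as 1/r³ in the far field.
The axial field is twice the equatorial field at the same r, so the geometry factor is 2/1.
E₂ = E₁ · (2/1) · (r₁/r₂)³ = 9.21 · 2 · (5.43/10.9)³.
(r₁/r₂)³ = (0.4982)³ = 0.1236.
E₂ ≈ 2.277 N/C.

E ≈ 2.28 N/C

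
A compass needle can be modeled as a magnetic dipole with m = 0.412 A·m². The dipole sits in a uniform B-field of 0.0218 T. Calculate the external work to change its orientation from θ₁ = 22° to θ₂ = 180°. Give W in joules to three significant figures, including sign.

W_ext = ΔU = −mB cosθ₂ + mB cosθ₁ = mB(cosθ₁ − cosθ₂).
W = (0.412)(0.0218)·(cos22° − cos180°) = (0.008982)·(+1.9272) = 0.01731 J.

W ≈ 0.0173 J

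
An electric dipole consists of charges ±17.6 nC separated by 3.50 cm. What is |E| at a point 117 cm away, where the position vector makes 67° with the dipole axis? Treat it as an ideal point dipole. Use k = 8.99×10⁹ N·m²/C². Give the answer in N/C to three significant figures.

Dipole moment p = qd = (1.76×10⁻⁸ C)(0.0350 m) = 6.16×10⁻¹⁰ C·m.
At angle θ the dipole field magnitude is E = (kp/r³)·√(1 + 3cos²θ).
kp/r³ = (8.99×10⁹)(6.16×10⁻¹⁰) / (1.17)³ = 3.458 N/C.
√(1 + 3cos²67°) = √(1 + 3·0.1527) = √1.4580 ≈ 1.2075.
E ≈ 3.458 × 1.207 = 4.175 N/C.

E ≈ 4.18 N/C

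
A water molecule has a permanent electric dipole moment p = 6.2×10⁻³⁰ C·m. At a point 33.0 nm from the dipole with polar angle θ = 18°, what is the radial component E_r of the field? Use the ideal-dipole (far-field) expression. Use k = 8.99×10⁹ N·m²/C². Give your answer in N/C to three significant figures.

E_r ≈ 2950 N/C

For a dipole, E_r = (2kp cosθ)/r³.
kp/r³ = (8.99×10⁹)(6.20×10⁻³⁰)/(3.30×10⁻⁸)³ = 1551 N/C.
E_r = 2·1551·cos18° = 2950 N/C.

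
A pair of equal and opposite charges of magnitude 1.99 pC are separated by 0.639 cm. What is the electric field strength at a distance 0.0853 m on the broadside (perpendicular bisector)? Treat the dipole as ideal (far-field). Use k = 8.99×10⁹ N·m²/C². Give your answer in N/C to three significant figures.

Dipole moment p = qd = (1.99×10⁻¹² C)(0.00639 m) = 1.272×10⁻¹⁴ C·m.
On the perpendicular bisector E = kp/r³ (half the axial value at the same distance).
E = (8.99×10⁹)(1.272×10⁻¹⁴) / (0.0853)³ = 0.1842 N/C.

E ≈ 0.184 N/C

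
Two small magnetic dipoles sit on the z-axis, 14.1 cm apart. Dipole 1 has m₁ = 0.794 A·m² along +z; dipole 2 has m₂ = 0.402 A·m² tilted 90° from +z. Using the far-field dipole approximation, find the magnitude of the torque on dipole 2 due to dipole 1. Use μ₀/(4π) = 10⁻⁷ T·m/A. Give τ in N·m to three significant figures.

Dipole B is on the axis of dipole A, so B₁ there is axial: B₁ = (μ₀/4π)·2m₁/r³ along +z.
B₁ = 2(10⁻⁷)(0.794)/(0.141)³ = 5.665×10⁻⁵ T.
τ = m₂ B₁ sinθ.
τ = (0.402)(5.665×10⁻⁵)·sin90° = 2.277×10⁻⁵ N·m.

τ ≈ 2.28×10⁻⁵ N·m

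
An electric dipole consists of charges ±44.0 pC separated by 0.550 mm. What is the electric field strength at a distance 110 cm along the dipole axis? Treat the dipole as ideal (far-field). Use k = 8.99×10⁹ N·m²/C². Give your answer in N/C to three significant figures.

E ≈ 3.27×10⁻⁴ N/C

Dipole moment p = qd = (4.40×10⁻¹¹ C)(5.50×10⁻⁴ m) = 2.42×10⁻¹⁴ C·m.
On the dipole axis E = 2kp/r³.
E = 2·(8.99×10⁹)(2.42×10⁻¹⁴) / (1.10)³ = 3.269×10⁻⁴ N/C.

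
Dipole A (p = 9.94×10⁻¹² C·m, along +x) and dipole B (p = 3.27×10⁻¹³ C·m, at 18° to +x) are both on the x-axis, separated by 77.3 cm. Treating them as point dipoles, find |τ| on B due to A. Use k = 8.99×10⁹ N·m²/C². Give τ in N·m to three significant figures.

The second dipole sits on the axis of the first, so the field there is axial: E₁ = 2kp₁/r³ along +x.
E₁ = 2(8.99×10⁹)(9.94×10⁻¹²)/(0.773)³ = 0.3869 N/C.
Torque on the second dipole: τ = p₂ E₁ sinθ.
τ = (3.27×10⁻¹³)(0.3869)·sin18° = 3.910×10⁻¹⁴ N·m.

τ ≈ 3.91×10⁻¹⁴ N·m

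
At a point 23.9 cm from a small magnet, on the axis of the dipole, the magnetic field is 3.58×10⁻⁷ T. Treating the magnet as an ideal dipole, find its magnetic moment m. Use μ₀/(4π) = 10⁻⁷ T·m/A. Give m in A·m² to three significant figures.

m ≈ 0.0244 A·m²

On axis B = (μ₀/4π)·2m/r³, so m = Br³·4π/(μ₀·2).
m = (3.58×10⁻⁷)·(0.239)³ / (2·10⁻⁷) = 0.02444 A·m².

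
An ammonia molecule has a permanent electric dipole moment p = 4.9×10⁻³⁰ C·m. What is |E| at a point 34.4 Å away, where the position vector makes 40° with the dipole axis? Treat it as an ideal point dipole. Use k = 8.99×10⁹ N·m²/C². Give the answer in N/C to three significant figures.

E ≈ 1.80×10⁶ N/C

At angle θ the dipole field magnitude is E = (kp/r³)·√(1 + 3cos²θ).
kp/r³ = (8.99×10⁹)(4.90×10⁻³⁰) / (3.44×10⁻⁹)³ = 1.082×10⁶ N/C.
√(1 + 3cos²40°) = √(1 + 3·0.5868) = √2.7605 ≈ 1.6615.
E ≈ 1.082×10⁶ × 1.661 = 1.798×10⁶ N/C.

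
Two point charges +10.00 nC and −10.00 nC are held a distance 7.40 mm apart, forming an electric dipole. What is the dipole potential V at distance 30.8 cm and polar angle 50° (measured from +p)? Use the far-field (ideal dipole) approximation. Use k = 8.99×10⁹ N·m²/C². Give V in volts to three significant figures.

V ≈ 4.51 V

Dipole moment p = qd = (1.00×10⁻⁸ C)(0.00740 m) = 7.40×10⁻¹¹ C·m.
The dipole potential is V = kp cosθ / r².
V = (8.99×10⁹)(7.40×10⁻¹¹)·cos50° / (0.308)² = 4.508 V.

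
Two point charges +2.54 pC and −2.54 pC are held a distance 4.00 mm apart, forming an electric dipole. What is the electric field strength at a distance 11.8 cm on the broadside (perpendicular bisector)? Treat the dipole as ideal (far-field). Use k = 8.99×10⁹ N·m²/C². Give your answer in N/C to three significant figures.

Dipole moment p = qd = (2.54×10⁻¹² C)(0.00400 m) = 1.016×10⁻¹⁴ C·m.
In the equatorial plane E = kp/r³.
E = (8.99×10⁹)(1.016×10⁻¹⁴) / (0.118)³ = 0.05559 N/C.

E ≈ 0.0556 N/C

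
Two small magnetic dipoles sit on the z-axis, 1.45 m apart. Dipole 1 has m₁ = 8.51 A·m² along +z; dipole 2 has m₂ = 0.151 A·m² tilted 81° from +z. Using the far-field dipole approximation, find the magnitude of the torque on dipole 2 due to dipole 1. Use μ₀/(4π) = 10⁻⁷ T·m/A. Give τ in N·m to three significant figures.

τ ≈ 8.33×10⁻⁸ N·m

Dipole B is on the axis of dipole A, so B₁ there is axial: B₁ = (μ₀/4π)·2m₁/r³ along +z.
B₁ = 2(10⁻⁷)(8.51)/(1.45)³ = 5.583×10⁻⁷ T.
τ = m₂ B₁ sinθ.
τ = (0.151)(5.583×10⁻⁷)·sin81° = 8.326×10⁻⁸ N·m.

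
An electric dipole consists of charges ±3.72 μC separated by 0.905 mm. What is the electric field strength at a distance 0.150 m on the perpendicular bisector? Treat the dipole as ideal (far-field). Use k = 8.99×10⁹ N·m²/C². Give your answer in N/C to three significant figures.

Dipole moment p = qd = (3.72×10⁻⁶ C)(9.05×10⁻⁴ m) = 3.367×10⁻⁹ C·m.
On the perpendicular bisector E = kp/r³ (half the axial value at the same distance).
E = (8.99×10⁹)(3.367×10⁻⁹) / (0.150)³ = 8969 N/C.

E ≈ 8970 N/C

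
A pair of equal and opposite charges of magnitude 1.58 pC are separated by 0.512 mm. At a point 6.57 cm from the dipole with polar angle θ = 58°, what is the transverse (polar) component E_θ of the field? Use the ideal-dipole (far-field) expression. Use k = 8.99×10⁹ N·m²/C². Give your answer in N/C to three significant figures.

Dipole moment p = qd = (1.58×10⁻¹² C)(5.12×10⁻⁴ m) = 8.09×10⁻¹⁶ C·m.
For a dipole, E_θ = (kp sinθ)/r³.
kp/r³ = (8.99×10⁹)(8.09×10⁻¹⁶)/(0.0657)³ = 0.02565 N/C.
E_θ = 0.02565·sin58° = 0.02175 N/C.

E_θ ≈ 0.0217 N/C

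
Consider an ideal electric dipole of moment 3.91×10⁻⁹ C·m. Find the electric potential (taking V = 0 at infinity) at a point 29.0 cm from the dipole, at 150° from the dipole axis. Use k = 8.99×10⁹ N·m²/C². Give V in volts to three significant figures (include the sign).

V ≈ -362 V

The dipole potential is V = kp cosθ / r².
V = (8.99×10⁹)(3.91×10⁻⁹)·cos150° / (0.290)² = -362.0 V.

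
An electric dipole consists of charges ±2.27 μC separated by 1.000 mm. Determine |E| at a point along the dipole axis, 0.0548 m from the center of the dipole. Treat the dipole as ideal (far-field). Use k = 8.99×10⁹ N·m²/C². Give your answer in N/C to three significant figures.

Dipole moment p = qd = (2.27×10⁻⁶ C)(0.00100 m) = 2.27×10⁻⁹ C·m.
On the dipole axis E = 2kp/r³.
E = 2·(8.99×10⁹)(2.27×10⁻⁹) / (0.0548)³ = 2.480×10⁵ N/C.

E ≈ 2.48×10⁵ N/C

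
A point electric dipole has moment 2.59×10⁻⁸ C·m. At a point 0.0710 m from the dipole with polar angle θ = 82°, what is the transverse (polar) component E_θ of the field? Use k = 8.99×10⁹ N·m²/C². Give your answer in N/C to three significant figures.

E_θ ≈ 6.44×10⁵ N/C

For a dipole, E_θ = (kp sinθ)/r³.
kp/r³ = (8.99×10⁹)(2.59×10⁻⁸)/(0.0710)³ = 6.506×10⁵ N/C.
E_θ = 6.506×10⁵·sin82° = 6.442×10⁵ N/C.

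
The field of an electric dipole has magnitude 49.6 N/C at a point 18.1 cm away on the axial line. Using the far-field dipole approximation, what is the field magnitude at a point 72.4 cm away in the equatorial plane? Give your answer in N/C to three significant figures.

Dipole fields scale as 1/r³ in the far field.
The axial field is twice the equatorial field at the same r, so the geometry factor is 1/2.
E₂ = E₁ · (1/2) · (r₁/r₂)³ = 49.6 · 0.5 · (18.1/72.4)³.
(r₁/r₂)³ = (0.25)³ = 0.01562.
E₂ ≈ 0.3875 N/C.

E ≈ 0.388 N/C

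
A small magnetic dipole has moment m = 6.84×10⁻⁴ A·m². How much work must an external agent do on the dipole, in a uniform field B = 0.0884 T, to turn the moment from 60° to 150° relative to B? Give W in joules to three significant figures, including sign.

W ≈ 8.26×10⁻⁵ J

W_ext = ΔU = −mB cosθ₂ + mB cosθ₁ = mB(cosθ₁ − cosθ₂).
W = (6.84×10⁻⁴)(0.0884)·(cos60° − cos150°) = (6.047×10⁻⁵)·(+1.3660) = 8.260×10⁻⁵ J.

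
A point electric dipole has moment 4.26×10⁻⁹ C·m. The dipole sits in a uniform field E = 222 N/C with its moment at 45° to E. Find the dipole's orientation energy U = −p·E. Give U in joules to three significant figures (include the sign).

U = −p·E = −pE cosθ.
U = −(4.26×10⁻⁹)(222)·cos45° = -6.687×10⁻⁷ J.

U ≈ -6.69×10⁻⁷ J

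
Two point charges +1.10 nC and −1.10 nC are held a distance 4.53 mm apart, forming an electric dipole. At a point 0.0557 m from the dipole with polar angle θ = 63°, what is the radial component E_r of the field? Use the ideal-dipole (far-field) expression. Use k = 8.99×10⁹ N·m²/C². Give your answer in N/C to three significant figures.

Dipole moment p = qd = (1.10×10⁻⁹ C)(0.00453 m) = 4.983×10⁻¹² C·m.
For a dipole, E_r = (2kp cosθ)/r³.
kp/r³ = (8.99×10⁹)(4.983×10⁻¹²)/(0.0557)³ = 259.2 N/C.
E_r = 2·259.2·cos63° = 235.4 N/C.

E_r ≈ 235 N/C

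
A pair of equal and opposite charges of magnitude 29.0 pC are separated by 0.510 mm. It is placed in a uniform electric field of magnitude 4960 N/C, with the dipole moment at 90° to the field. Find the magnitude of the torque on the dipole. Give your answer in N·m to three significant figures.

Dipole moment p = qd = (2.90×10⁻¹¹ C)(5.10×10⁻⁴ m) = 1.479×10⁻¹⁴ C·m.
Torque on an electric dipole: τ = pE sinθ.
τ = (1.479×10⁻¹⁴)(4960)·sin90° = 7.336×10⁻¹¹ N·m.

τ ≈ 7.34×10⁻¹¹ N·m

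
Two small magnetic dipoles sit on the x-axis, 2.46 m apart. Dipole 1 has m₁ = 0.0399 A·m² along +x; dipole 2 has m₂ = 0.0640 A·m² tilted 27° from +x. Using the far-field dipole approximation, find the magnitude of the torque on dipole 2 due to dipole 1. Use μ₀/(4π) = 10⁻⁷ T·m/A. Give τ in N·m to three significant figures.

τ ≈ 1.56×10⁻¹¹ N·m

Dipole B is on the axis of dipole A, so B₁ there is axial: B₁ = (μ₀/4π)·2m₁/r³ along +x.
B₁ = 2(10⁻⁷)(0.0399)/(2.46)³ = 5.360×10⁻¹⁰ T.
τ = m₂ B₁ sinθ.
τ = (0.0640)(5.360×10⁻¹⁰)·sin27° = 1.557×10⁻¹¹ N·m.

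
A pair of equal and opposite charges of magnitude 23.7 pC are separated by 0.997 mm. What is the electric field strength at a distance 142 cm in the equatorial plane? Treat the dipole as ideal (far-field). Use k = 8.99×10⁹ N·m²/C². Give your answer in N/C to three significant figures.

Dipole moment p = qd = (2.37×10⁻¹¹ C)(9.97×10⁻⁴ m) = 2.363×10⁻¹⁴ C·m.
On the perpendicular bisector E = kp/r³ (half the axial value at the same distance).
E = (8.99×10⁹)(2.363×10⁻¹⁴) / (1.42)³ = 7.419×10⁻⁵ N/C.

E ≈ 7.42×10⁻⁵ N/C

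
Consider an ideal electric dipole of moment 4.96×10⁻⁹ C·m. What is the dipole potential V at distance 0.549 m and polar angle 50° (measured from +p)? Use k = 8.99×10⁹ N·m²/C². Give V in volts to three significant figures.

V ≈ 95.1 V

The dipole potential is V = kp cosθ / r².
V = (8.99×10⁹)(4.96×10⁻⁹)·cos50° / (0.549)² = 95.10 V.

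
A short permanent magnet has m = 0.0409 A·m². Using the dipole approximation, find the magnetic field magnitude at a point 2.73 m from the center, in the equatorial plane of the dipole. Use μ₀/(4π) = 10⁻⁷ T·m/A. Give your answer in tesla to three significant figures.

In the equatorial plane B = (μ₀/4π)·m/r³ (half the axial value).
B = (10⁻⁷)·(0.0409) / (2.73)³ = 2.010×10⁻¹⁰ T.

B ≈ 2.01×10⁻¹⁰ T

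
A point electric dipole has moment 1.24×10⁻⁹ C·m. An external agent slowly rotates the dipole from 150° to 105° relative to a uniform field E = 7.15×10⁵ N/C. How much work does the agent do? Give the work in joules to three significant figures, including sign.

W_ext = ΔU = U(θ₂) − U(θ₁) = −pE cosθ₂ − (−pE cosθ₁) = pE(cosθ₁ − cosθ₂).
W = (1.24×10⁻⁹)(7.15×10⁵)·(cos150° − cos105°) = (8.866×10⁻⁴)·(-0.6072) = -5.383×10⁻⁴ J.

W ≈ -5.38×10⁻⁴ J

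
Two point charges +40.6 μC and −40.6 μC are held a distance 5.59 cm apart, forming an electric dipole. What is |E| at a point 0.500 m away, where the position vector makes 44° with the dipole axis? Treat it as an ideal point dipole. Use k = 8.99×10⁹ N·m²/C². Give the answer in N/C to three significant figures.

E ≈ 2.61×10⁵ N/C

Dipole moment p = qd = (4.06×10⁻⁵ C)(0.0559 m) = 2.27×10⁻⁶ C·m.
At angle θ the dipole field magnitude is E = (kp/r³)·√(1 + 3cos²θ).
kp/r³ = (8.99×10⁹)(2.27×10⁻⁶) / (0.500)³ = 1.633×10⁵ N/C.
√(1 + 3cos²44°) = √(1 + 3·0.5174) = √2.5523 ≈ 1.5976.
E ≈ 1.633×10⁵ × 1.598 = 2.608×10⁵ N/C.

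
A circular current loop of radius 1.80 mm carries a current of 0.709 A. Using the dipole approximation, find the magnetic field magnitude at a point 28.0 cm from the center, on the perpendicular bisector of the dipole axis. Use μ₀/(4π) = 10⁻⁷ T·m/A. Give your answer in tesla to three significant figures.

B ≈ 3.29×10⁻¹¹ T

Magnetic moment m = IA = Iπa² = (0.709)·π·(0.00180)² = 7.217×10⁻⁶ A·m².
In the equatorial plane B = (μ₀/4π)·m/r³ (half the axial value).
B = (10⁻⁷)·(7.217×10⁻⁶) / (0.280)³ = 3.288×10⁻¹¹ T.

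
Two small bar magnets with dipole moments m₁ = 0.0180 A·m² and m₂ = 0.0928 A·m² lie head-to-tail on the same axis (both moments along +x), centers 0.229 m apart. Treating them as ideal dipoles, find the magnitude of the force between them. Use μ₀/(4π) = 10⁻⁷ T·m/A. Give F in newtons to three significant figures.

On-axis B of dipole 1: B = (μ₀/4π)·2m₁/r³. Force on dipole 2: F = m₂·dB/dr.
dB/dr = −(μ₀/4π)·6m₁/r⁴, so |F| = (μ₀/4π)·6m₁m₂/r⁴.
F = 6(10⁻⁷)(0.0180)(0.0928)/(0.229)⁴ = 3.644×10⁻⁷ N.

F ≈ 3.64×10⁻⁷ N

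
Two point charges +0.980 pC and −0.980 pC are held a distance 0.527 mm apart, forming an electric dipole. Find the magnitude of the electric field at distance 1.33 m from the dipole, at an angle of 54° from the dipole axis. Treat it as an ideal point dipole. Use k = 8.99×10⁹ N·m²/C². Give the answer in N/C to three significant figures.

Dipole moment p = qd = (9.80×10⁻¹³ C)(5.27×10⁻⁴ m) = 5.165×10⁻¹⁶ C·m.
At angle θ the dipole field magnitude is E = (kp/r³)·√(1 + 3cos²θ).
kp/r³ = (8.99×10⁹)(5.165×10⁻¹⁶) / (1.33)³ = 1.974×10⁻⁶ N/C.
√(1 + 3cos²54°) = √(1 + 3·0.3455) = √2.0365 ≈ 1.4271.
E ≈ 1.974×10⁻⁶ × 1.427 = 2.817×10⁻⁶ N/C.

E ≈ 2.82×10⁻⁶ N/C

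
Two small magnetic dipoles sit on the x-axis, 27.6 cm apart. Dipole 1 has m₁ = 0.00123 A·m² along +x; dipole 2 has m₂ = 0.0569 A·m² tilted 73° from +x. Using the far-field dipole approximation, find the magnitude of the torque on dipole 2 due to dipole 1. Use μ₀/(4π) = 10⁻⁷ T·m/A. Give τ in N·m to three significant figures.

τ ≈ 6.37×10⁻¹⁰ N·m

Dipole B is on the axis of dipole A, so B₁ there is axial: B₁ = (μ₀/4π)·2m₁/r³ along +x.
B₁ = 2(10⁻⁷)(0.00123)/(0.276)³ = 1.170×10⁻⁸ T.
τ = m₂ B₁ sinθ.
τ = (0.0569)(1.170×10⁻⁸)·sin73° = 6.367×10⁻¹⁰ N·m.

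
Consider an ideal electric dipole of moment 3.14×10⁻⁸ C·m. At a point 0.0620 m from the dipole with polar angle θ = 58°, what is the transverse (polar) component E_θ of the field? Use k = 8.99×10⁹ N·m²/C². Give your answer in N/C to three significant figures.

For a dipole, E_θ = (kp sinθ)/r³.
kp/r³ = (8.99×10⁹)(3.14×10⁻⁸)/(0.0620)³ = 1.184×10⁶ N/C.
E_θ = 1.184×10⁶·sin58° = 1.004×10⁶ N/C.

E_θ ≈ 1.00×10⁶ N/C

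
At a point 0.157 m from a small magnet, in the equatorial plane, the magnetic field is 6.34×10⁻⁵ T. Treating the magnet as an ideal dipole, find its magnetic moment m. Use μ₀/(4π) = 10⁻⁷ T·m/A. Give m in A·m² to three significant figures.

m ≈ 2.45 A·m²

In the equatorial plane B = (μ₀/4π)·m/r³, so m = Br³·4π/(μ₀).
m = (6.34×10⁻⁵)·(0.157)³ / (10⁻⁷) = 2.454 A·m².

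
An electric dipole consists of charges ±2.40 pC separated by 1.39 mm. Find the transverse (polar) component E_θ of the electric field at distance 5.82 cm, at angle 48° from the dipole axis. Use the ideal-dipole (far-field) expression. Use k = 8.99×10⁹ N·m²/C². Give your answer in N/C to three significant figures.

Dipole moment p = qd = (2.40×10⁻¹² C)(0.00139 m) = 3.336×10⁻¹⁵ C·m.
For a dipole, E_θ = (kp sinθ)/r³.
kp/r³ = (8.99×10⁹)(3.336×10⁻¹⁵)/(0.0582)³ = 0.1521 N/C.
E_θ = 0.1521·sin48° = 0.1131 N/C.

E_θ ≈ 0.113 N/C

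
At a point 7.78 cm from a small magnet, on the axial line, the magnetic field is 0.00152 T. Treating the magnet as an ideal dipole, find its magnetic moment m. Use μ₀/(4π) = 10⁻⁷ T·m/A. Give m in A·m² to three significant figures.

m ≈ 3.58 A·m²

On axis B = (μ₀/4π)·2m/r³, so m = Br³·4π/(μ₀·2).
m = (0.00152)·(0.0778)³ / (2·10⁻⁷) = 3.579 A·m².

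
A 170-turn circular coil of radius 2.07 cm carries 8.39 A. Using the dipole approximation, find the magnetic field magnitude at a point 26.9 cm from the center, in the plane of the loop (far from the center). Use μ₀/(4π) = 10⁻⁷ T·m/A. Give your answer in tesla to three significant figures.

B ≈ 9.86×10⁻⁶ T

m = NIA = NIπa² = 170·(8.39)·π·(0.0207)² = 1.92 A·m².
In the equatorial plane B = (μ₀/4π)·m/r³ (half the axial value).
B = (10⁻⁷)·(1.92) / (0.269)³ = 9.864×10⁻⁶ T.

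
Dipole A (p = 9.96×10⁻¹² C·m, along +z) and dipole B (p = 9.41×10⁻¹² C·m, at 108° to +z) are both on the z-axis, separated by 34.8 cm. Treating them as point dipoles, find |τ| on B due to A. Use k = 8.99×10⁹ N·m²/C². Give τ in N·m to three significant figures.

τ ≈ 3.80×10⁻¹¹ N·m

The second dipole sits on the axis of the first, so the field there is axial: E₁ = 2kp₁/r³ along +z.
E₁ = 2(8.99×10⁹)(9.96×10⁻¹²)/(0.348)³ = 4.249 N/C.
Torque on the second dipole: τ = p₂ E₁ sinθ.
τ = (9.41×10⁻¹²)(4.249)·sin108° = 3.803×10⁻¹¹ N·m.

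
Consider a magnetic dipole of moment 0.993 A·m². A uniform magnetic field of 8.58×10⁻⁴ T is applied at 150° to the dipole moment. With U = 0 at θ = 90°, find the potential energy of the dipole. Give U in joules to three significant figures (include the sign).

U ≈ 7.38×10⁻⁴ J

U = −m·B = −mB cosθ.
U = −(0.993)(8.58×10⁻⁴)·cos150° = 7.378×10⁻⁴ J.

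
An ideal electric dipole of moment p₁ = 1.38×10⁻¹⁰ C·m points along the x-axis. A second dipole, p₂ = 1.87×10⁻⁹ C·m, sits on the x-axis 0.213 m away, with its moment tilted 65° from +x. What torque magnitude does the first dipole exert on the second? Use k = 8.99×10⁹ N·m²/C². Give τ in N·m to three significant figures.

τ ≈ 4.35×10⁻⁷ N·m

The second dipole sits on the axis of the first, so the field there is axial: E₁ = 2kp₁/r³ along +x.
E₁ = 2(8.99×10⁹)(1.38×10⁻¹⁰)/(0.213)³ = 256.8 N/C.
Torque on the second dipole: τ = p₂ E₁ sinθ.
τ = (1.87×10⁻⁹)(256.8)·sin65° = 4.352×10⁻⁷ N·m.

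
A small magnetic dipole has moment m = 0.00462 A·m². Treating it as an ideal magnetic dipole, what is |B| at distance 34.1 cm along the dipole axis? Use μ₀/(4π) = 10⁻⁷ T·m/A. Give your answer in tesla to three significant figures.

On axis B = (μ₀/4π)·2m/r³.
B = 2·(10⁻⁷)·(0.00462) / (0.341)³ = 2.330×10⁻⁸ T.

B ≈ 2.33×10⁻⁸ T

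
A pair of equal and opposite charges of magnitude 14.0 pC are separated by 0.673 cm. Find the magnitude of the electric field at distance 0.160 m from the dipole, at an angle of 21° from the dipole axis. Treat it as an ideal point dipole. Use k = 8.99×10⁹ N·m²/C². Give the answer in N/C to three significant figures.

E ≈ 0.393 N/C

Dipole moment p = qd = (1.40×10⁻¹¹ C)(0.00673 m) = 9.422×10⁻¹⁴ C·m.
At angle θ the dipole field magnitude is E = (kp/r³)·√(1 + 3cos²θ).
kp/r³ = (8.99×10⁹)(9.422×10⁻¹⁴) / (0.160)³ = 0.2068 N/C.
√(1 + 3cos²21°) = √(1 + 3·0.8716) = √3.6147 ≈ 1.9012.
E ≈ 0.2068 × 1.901 = 0.3932 N/C.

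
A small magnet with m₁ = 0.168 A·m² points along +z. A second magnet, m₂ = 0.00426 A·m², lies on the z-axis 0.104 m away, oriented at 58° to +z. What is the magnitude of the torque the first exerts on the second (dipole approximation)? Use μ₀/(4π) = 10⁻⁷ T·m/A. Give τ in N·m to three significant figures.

τ ≈ 1.08×10⁻⁷ N·m

Dipole B is on the axis of dipole A, so B₁ there is axial: B₁ = (μ₀/4π)·2m₁/r³ along +z.
B₁ = 2(10⁻⁷)(0.168)/(0.104)³ = 2.987×10⁻⁵ T.
τ = m₂ B₁ sinθ.
τ = (0.00426)(2.987×10⁻⁵)·sin58° = 1.079×10⁻⁷ N·m.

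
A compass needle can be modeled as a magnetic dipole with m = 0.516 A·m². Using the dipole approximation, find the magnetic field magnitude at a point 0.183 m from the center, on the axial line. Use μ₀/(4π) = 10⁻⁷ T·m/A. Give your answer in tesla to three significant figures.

B ≈ 1.68×10⁻⁵ T

On axis B = (μ₀/4π)·2m/r³.
B = 2·(10⁻⁷)·(0.516) / (0.183)³ = 1.684×10⁻⁵ T.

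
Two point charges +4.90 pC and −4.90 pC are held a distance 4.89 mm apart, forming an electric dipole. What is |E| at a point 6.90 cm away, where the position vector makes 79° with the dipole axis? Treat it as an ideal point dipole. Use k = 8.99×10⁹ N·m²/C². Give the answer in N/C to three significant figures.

E ≈ 0.691 N/C

Dipole moment p = qd = (4.90×10⁻¹² C)(0.00489 m) = 2.396×10⁻¹⁴ C·m.
At angle θ the dipole field magnitude is E = (kp/r³)·√(1 + 3cos²θ).
kp/r³ = (8.99×10⁹)(2.396×10⁻¹⁴) / (0.0690)³ = 0.6557 N/C.
√(1 + 3cos²79°) = √(1 + 3·0.0364) = √1.1092 ≈ 1.0532.
E ≈ 0.6557 × 1.053 = 0.6906 N/C.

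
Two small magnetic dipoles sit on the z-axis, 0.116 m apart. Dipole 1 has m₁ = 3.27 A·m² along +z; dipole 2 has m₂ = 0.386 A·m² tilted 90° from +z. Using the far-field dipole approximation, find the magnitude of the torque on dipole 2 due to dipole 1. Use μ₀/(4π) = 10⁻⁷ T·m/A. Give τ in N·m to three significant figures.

τ ≈ 1.62×10⁻⁴ N·m

Dipole B is on the axis of dipole A, so B₁ there is axial: B₁ = (μ₀/4π)·2m₁/r³ along +z.
B₁ = 2(10⁻⁷)(3.27)/(0.116)³ = 4.190×10⁻⁴ T.
τ = m₂ B₁ sinθ.
τ = (0.386)(4.190×10⁻⁴)·sin90° = 1.617×10⁻⁴ N·m.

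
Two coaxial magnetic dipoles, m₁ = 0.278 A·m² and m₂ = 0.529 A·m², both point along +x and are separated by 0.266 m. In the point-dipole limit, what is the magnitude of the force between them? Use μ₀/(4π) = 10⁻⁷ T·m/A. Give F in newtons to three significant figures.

F ≈ 1.76×10⁻⁵ N

On-axis B of dipole 1: B = (μ₀/4π)·2m₁/r³. Force on dipole 2: F = m₂·dB/dr.
dB/dr = −(μ₀/4π)·6m₁/r⁴, so |F| = (μ₀/4π)·6m₁m₂/r⁴.
F = 6(10⁻⁷)(0.278)(0.529)/(0.266)⁴ = 1.762×10⁻⁵ N.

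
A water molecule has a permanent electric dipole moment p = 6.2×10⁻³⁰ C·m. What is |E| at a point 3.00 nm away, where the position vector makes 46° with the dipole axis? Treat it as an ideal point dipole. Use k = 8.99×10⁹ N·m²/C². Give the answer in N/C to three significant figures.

At angle θ the dipole field magnitude is E = (kp/r³)·√(1 + 3cos²θ).
kp/r³ = (8.99×10⁹)(6.20×10⁻³⁰) / (3.00×10⁻⁹)³ = 2.064×10⁶ N/C.
√(1 + 3cos²46°) = √(1 + 3·0.4826) = √2.4477 ≈ 1.5645.
E ≈ 2.064×10⁶ × 1.564 = 3.230×10⁶ N/C.

E ≈ 3.23×10⁶ N/C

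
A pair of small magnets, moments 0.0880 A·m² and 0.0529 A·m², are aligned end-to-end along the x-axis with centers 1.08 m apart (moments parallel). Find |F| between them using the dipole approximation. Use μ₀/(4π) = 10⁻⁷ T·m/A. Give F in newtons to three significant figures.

F ≈ 2.05×10⁻⁹ N

On-axis B of dipole 1: B = (μ₀/4π)·2m₁/r³. Force on dipole 2: F = m₂·dB/dr.
dB/dr = −(μ₀/4π)·6m₁/r⁴, so |F| = (μ₀/4π)·6m₁m₂/r⁴.
F = 6(10⁻⁷)(0.0880)(0.0529)/(1.08)⁴ = 2.053×10⁻⁹ N.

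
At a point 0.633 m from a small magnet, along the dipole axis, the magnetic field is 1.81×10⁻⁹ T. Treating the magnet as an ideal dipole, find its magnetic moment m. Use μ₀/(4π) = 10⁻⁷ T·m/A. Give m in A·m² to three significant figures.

On axis B = (μ₀/4π)·2m/r³, so m = Br³·4π/(μ₀·2).
m = (1.81×10⁻⁹)·(0.633)³ / (2·10⁻⁷) = 0.002295 A·m².

m ≈ 0.00230 A·m²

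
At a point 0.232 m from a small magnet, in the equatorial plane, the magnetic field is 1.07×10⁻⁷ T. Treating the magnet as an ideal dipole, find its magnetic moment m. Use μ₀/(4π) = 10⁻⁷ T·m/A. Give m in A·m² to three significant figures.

In the equatorial plane B = (μ₀/4π)·m/r³, so m = Br³·4π/(μ₀).
m = (1.07×10⁻⁷)·(0.232)³ / (10⁻⁷) = 0.01336 A·m².

m ≈ 0.0134 A·m²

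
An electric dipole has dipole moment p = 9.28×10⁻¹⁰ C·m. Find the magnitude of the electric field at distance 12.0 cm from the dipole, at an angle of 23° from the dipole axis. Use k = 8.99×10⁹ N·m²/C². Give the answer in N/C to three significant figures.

E ≈ 9090 N/C

At angle θ the dipole field magnitude is E = (kp/r³)·√(1 + 3cos²θ).
kp/r³ = (8.99×10⁹)(9.28×10⁻¹⁰) / (0.120)³ = 4828 N/C.
√(1 + 3cos²23°) = √(1 + 3·0.8473) = √3.5420 ≈ 1.8820.
E ≈ 4828 × 1.882 = 9086 N/C.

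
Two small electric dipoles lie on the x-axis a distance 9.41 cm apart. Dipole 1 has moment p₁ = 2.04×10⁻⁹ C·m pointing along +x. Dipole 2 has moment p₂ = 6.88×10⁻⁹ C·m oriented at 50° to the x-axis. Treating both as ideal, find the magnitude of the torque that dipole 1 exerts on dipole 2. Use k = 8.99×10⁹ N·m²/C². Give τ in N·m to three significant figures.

τ ≈ 2.32×10⁻⁴ N·m

The second dipole sits on the axis of the first, so the field there is axial: E₁ = 2kp₁/r³ along +x.
E₁ = 2(8.99×10⁹)(2.04×10⁻⁹)/(0.0941)³ = 4.402×10⁴ N/C.
Torque on the second dipole: τ = p₂ E₁ sinθ.
τ = (6.88×10⁻⁹)(4.402×10⁴)·sin50° = 2.320×10⁻⁴ N·m.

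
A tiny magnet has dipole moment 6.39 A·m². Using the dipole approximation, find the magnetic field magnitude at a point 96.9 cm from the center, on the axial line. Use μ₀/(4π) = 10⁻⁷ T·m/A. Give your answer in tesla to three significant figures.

B ≈ 1.40×10⁻⁶ T

On axis B = (μ₀/4π)·2m/r³.
B = 2·(10⁻⁷)·(6.39) / (0.969)³ = 1.405×10⁻⁶ T.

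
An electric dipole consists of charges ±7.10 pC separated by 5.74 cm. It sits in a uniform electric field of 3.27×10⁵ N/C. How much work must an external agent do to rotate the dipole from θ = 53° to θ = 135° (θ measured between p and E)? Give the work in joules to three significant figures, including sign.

Dipole moment p = qd = (7.10×10⁻¹² C)(0.0574 m) = 4.075×10⁻¹³ C·m.
W_ext = ΔU = U(θ₂) − U(θ₁) = −pE cosθ₂ − (−pE cosθ₁) = pE(cosθ₁ − cosθ₂).
W = (4.075×10⁻¹³)(3.27×10⁵)·(cos53° − cos135°) = (1.333×10⁻⁷)·(+1.3089) = 1.744×10⁻⁷ J.

W ≈ 1.74×10⁻⁷ J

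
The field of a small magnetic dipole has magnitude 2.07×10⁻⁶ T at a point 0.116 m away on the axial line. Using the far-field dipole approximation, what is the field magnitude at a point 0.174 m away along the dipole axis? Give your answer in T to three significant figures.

Dipole fields scale as 1/r³ in the far field; the geometry is the same at both points.
B₂ = B₁ · (r₁/r₂)³ = 2.07×10⁻⁶ · (0.116/0.174)³.
(r₁/r₂)³ = (0.6667)³ = 0.2963.
B₂ ≈ 6.133×10⁻⁷ T.

B ≈ 6.13×10⁻⁷ T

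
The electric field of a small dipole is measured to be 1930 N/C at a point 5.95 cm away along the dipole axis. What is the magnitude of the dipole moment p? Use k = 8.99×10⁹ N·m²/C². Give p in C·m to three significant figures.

On axis E = 2kp/r³, so p = Er³/(2k).
p = (1930)·(0.0595)³ / (2·8.99×10⁹) = 2.261×10⁻¹¹ C·m.

p ≈ 2.26×10⁻¹¹ C·m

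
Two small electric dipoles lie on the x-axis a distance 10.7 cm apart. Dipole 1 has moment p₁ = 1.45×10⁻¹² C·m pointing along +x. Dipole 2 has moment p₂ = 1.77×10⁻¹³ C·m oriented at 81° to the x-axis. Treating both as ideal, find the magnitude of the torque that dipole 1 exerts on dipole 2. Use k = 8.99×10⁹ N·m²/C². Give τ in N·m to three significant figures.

τ ≈ 3.72×10⁻¹² N·m

The second dipole sits on the axis of the first, so the field there is axial: E₁ = 2kp₁/r³ along +x.
E₁ = 2(8.99×10⁹)(1.45×10⁻¹²)/(0.107)³ = 21.28 N/C.
Torque on the second dipole: τ = p₂ E₁ sinθ.
τ = (1.77×10⁻¹³)(21.28)·sin81° = 3.720×10⁻¹² N·m.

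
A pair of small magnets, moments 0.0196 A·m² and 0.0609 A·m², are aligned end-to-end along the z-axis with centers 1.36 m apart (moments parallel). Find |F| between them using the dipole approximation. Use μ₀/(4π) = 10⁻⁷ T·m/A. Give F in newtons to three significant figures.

On-axis B of dipole 1: B = (μ₀/4π)·2m₁/r³. Force on dipole 2: F = m₂·dB/dr.
dB/dr = −(μ₀/4π)·6m₁/r⁴, so |F| = (μ₀/4π)·6m₁m₂/r⁴.
F = 6(10⁻⁷)(0.0196)(0.0609)/(1.36)⁴ = 2.093×10⁻¹⁰ N.

F ≈ 2.09×10⁻¹⁰ N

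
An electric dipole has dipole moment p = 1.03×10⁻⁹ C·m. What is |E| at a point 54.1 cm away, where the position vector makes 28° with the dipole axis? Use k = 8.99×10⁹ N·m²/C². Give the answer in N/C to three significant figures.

E ≈ 107 N/C

At angle θ the dipole field magnitude is E = (kp/r³)·√(1 + 3cos²θ).
kp/r³ = (8.99×10⁹)(1.03×10⁻⁹) / (0.541)³ = 58.48 N/C.
√(1 + 3cos²28°) = √(1 + 3·0.7796) = √3.3388 ≈ 1.8272.
E ≈ 58.48 × 1.827 = 106.9 N/C.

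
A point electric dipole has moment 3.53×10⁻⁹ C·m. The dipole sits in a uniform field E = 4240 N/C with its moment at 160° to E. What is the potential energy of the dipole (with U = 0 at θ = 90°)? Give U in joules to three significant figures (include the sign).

U = −p·E = −pE cosθ.
U = −(3.53×10⁻⁹)(4240)·cos160° = 1.406×10⁻⁵ J.

U ≈ 1.41×10⁻⁵ J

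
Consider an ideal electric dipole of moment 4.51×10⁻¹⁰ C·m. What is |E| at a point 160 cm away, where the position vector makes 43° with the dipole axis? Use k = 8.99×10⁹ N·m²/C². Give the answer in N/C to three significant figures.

At angle θ the dipole field magnitude is E = (kp/r³)·√(1 + 3cos²θ).
kp/r³ = (8.99×10⁹)(4.51×10⁻¹⁰) / (1.60)³ = 0.9899 N/C.
√(1 + 3cos²43°) = √(1 + 3·0.5349) = √2.6046 ≈ 1.6139.
E ≈ 0.9899 × 1.614 = 1.598 N/C.

E ≈ 1.60 N/C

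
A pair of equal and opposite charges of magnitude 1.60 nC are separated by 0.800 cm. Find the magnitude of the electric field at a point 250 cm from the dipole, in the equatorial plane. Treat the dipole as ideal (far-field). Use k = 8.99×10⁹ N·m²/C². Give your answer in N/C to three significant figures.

Dipole moment p = qd = (1.60×10⁻⁹ C)(0.00800 m) = 1.28×10⁻¹¹ C·m.
On the perpendicular bisector E = kp/r³ (half the axial value at the same distance).
E = (8.99×10⁹)(1.28×10⁻¹¹) / (2.50)³ = 0.007365 N/C.

E ≈ 0.00736 N/C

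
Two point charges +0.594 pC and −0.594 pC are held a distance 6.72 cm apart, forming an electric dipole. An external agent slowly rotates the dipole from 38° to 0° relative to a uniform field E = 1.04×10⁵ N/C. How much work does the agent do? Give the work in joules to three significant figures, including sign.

W ≈ -8.80×10⁻¹⁰ J

Dipole moment p = qd = (5.94×10⁻¹³ C)(0.0672 m) = 3.992×10⁻¹⁴ C·m.
W_ext = ΔU = U(θ₂) − U(θ₁) = −pE cosθ₂ − (−pE cosθ₁) = pE(cosθ₁ − cosθ₂).
W = (3.992×10⁻¹⁴)(1.04×10⁵)·(cos38° − cos0°) = (4.152×10⁻⁹)·(-0.2120) = -8.801×10⁻¹⁰ J.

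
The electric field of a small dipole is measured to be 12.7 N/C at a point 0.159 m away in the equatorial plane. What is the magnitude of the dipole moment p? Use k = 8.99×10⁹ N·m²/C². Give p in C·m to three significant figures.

p ≈ 5.68×10⁻¹² C·m

In the equatorial plane E = kp/r³, so p = Er³/(k).
p = (12.7)·(0.159)³ / (8.99×10⁹) = 5.679×10⁻¹² C·m.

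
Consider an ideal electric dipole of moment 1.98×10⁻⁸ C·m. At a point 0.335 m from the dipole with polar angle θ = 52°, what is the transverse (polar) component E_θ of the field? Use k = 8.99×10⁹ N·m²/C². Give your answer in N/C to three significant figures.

E_θ ≈ 3730 N/C

For a dipole, E_θ = (kp sinθ)/r³.
kp/r³ = (8.99×10⁹)(1.98×10⁻⁸)/(0.335)³ = 4735 N/C.
E_θ = 4735·sin52° = 3731 N/C.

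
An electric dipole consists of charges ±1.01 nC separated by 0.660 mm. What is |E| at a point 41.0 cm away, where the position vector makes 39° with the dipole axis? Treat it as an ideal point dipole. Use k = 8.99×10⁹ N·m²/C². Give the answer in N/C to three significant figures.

Dipole moment p = qd = (1.01×10⁻⁹ C)(6.60×10⁻⁴ m) = 6.666×10⁻¹³ C·m.
At angle θ the dipole field magnitude is E = (kp/r³)·√(1 + 3cos²θ).
kp/r³ = (8.99×10⁹)(6.666×10⁻¹³) / (0.410)³ = 0.08695 N/C.
√(1 + 3cos²39°) = √(1 + 3·0.6040) = √2.8119 ≈ 1.6769.
E ≈ 0.08695 × 1.677 = 0.1458 N/C.

E ≈ 0.146 N/C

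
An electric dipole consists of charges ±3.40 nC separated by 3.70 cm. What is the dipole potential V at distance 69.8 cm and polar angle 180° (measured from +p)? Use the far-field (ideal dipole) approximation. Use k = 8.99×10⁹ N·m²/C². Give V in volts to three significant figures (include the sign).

V ≈ -2.32 V

Dipole moment p = qd = (3.40×10⁻⁹ C)(0.0370 m) = 1.258×10⁻¹⁰ C·m.
The dipole potential is V = kp cosθ / r².
V = (8.99×10⁹)(1.258×10⁻¹⁰)·cos180° / (0.698)² = -2.321 V.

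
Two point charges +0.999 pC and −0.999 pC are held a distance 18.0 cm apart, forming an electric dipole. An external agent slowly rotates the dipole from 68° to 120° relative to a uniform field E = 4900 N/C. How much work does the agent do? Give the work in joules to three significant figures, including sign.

Dipole moment p = qd = (9.99×10⁻¹³ C)(0.180 m) = 1.798×10⁻¹³ C·m.
W_ext = ΔU = U(θ₂) − U(θ₁) = −pE cosθ₂ − (−pE cosθ₁) = pE(cosθ₁ − cosθ₂).
W = (1.798×10⁻¹³)(4900)·(cos68° − cos120°) = (8.810×10⁻¹⁰)·(+0.8746) = 7.705×10⁻¹⁰ J.

W ≈ 7.71×10⁻¹⁰ J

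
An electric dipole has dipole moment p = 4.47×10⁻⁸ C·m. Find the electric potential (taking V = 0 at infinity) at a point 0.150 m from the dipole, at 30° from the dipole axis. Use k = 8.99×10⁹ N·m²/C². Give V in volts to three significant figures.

V ≈ 1.55×10⁴ V

The dipole potential is V = kp cosθ / r².
V = (8.99×10⁹)(4.47×10⁻⁸)·cos30° / (0.150)² = 1.547×10⁴ V.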